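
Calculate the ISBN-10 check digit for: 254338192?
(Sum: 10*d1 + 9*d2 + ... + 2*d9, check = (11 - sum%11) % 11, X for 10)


Weighted sum: 211
211 mod 11 = 2

Check digit: 9


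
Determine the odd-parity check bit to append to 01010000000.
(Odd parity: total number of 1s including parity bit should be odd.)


Number of 1s in data: 2
Parity bit: 1

1


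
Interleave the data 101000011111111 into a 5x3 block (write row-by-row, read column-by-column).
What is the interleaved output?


Matrix:
  101
  000
  011
  111
  111
Read columns: 100110011110111

100110011110111


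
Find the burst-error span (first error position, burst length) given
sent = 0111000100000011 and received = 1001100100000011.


XOR: 1110100000000000

Burst at position 0, length 5


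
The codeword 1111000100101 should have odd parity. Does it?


Number of 1s: 7

Yes, parity is correct (7 ones)


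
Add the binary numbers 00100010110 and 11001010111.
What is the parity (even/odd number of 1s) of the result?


00100010110 = 278
11001010111 = 1623
Sum = 1901 = 11101101101
1s count = 8

even parity (8 ones in 11101101101)


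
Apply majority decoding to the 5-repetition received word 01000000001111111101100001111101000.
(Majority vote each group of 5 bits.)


Groups: 01000, 00000, 11111, 11101, 10000, 11111, 01000
Majority votes: 0011010

0011010


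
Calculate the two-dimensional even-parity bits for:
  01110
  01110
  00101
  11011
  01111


Row parities: 11000
Column parities: 10001

Row P: 11000, Col P: 10001, Corner: 0


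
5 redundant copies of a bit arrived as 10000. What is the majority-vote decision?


Ones: 1 out of 5
Threshold: 3

0 (1/5 voted 1)


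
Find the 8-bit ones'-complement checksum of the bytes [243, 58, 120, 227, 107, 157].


Sum = 912 mod 256 = 144
Complement = 111

111


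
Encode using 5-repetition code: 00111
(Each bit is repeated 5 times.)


Each bit -> 5 copies

0000000000111111111111111


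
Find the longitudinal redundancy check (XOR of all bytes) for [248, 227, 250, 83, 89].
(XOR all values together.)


XOR chain: 248 ^ 227 ^ 250 ^ 83 ^ 89 = 235

235


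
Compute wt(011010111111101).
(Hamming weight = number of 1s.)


Counting 1s in 011010111111101

11


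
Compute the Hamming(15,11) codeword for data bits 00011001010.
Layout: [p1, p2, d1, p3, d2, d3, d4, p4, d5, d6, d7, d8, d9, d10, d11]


Parity bits: p1=0, p2=0, p3=1, p4=1

000100111001010


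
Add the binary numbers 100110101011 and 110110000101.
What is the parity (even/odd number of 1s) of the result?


100110101011 = 2475
110110000101 = 3461
Sum = 5936 = 1011100110000
1s count = 6

even parity (6 ones in 1011100110000)


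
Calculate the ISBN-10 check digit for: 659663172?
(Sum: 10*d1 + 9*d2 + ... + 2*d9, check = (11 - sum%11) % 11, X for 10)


Weighted sum: 299
299 mod 11 = 2

Check digit: 9


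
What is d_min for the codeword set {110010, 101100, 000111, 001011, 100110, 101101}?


Comparing all pairs, minimum distance: 1
Can detect 0 errors, correct 0 errors

1


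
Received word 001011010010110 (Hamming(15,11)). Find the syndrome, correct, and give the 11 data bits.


Syndrome = 0: no error detected

Data: 11100010110 (no errors)


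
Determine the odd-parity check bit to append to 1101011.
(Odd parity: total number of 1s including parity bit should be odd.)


Number of 1s in data: 5
Parity bit: 0

0


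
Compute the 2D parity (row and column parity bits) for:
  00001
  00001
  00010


Row parities: 111
Column parities: 00010

Row P: 111, Col P: 00010, Corner: 1


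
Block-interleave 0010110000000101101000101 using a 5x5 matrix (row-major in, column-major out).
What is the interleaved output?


Matrix:
  00101
  10000
  00010
  11010
  00101
Read columns: 0101000010100010011010001

0101000010100010011010001


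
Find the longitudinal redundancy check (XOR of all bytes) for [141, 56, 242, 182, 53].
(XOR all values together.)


XOR chain: 141 ^ 56 ^ 242 ^ 182 ^ 53 = 196

196


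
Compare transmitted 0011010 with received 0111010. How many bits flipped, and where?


XOR: 0100000

1 error(s) at position(s): 1


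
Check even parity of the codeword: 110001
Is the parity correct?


Number of 1s: 3

No, parity error (3 ones)


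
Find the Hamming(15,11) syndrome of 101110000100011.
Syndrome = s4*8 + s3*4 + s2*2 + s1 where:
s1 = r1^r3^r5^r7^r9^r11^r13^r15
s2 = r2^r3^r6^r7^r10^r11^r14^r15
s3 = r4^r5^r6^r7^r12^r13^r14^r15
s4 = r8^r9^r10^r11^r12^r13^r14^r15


s1=0, s2=0, s3=0, s4=1

Syndrome = 8 (error at position 8)


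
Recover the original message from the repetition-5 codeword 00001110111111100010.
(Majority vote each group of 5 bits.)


Groups: 00001, 11011, 11111, 00010
Majority votes: 0110

0110


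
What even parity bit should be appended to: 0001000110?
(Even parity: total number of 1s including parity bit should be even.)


Number of 1s in data: 3
Parity bit: 1

1


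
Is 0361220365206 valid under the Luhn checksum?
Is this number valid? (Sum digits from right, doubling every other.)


Luhn sum = 41
41 mod 10 = 1

Invalid (Luhn sum mod 10 = 1)


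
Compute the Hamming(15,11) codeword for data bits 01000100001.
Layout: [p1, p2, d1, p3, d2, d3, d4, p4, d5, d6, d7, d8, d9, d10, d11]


Parity bits: p1=0, p2=0, p3=0, p4=0

000010000100001


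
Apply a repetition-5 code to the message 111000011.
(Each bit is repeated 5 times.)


Each bit -> 5 copies

111111111111111000000000000000000001111111111


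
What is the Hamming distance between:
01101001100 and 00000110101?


XOR: 01101111001
Count of 1s: 7

7


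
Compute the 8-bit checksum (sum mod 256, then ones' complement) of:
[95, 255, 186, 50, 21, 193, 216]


Sum = 1016 mod 256 = 248
Complement = 7

7


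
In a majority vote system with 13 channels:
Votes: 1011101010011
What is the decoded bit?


Ones: 8 out of 13
Threshold: 7

1 (8/13 voted 1)


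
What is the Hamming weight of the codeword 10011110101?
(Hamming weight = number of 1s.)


Counting 1s in 10011110101

7


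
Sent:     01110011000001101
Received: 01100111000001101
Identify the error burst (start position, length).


XOR: 00010100000000000

Burst at position 3, length 3


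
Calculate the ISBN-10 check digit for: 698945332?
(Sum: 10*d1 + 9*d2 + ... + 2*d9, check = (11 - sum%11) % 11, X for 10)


Weighted sum: 342
342 mod 11 = 1

Check digit: X


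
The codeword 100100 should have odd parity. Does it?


Number of 1s: 2

No, parity error (2 ones)


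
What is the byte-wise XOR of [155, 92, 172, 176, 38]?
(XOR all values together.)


XOR chain: 155 ^ 92 ^ 172 ^ 176 ^ 38 = 253

253


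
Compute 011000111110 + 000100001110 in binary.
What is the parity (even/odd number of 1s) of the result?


011000111110 = 1598
000100001110 = 270
Sum = 1868 = 11101001100
1s count = 6

even parity (6 ones in 11101001100)


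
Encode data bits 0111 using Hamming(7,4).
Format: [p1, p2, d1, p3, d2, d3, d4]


Parity bits: p1=0, p2=0, p3=1

0001111


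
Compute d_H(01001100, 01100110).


XOR: 00101010
Count of 1s: 3

3


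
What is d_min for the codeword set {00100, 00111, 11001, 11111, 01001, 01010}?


Comparing all pairs, minimum distance: 1
Can detect 0 errors, correct 0 errors

1


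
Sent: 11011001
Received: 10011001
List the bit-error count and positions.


XOR: 01000000

1 error(s) at position(s): 1


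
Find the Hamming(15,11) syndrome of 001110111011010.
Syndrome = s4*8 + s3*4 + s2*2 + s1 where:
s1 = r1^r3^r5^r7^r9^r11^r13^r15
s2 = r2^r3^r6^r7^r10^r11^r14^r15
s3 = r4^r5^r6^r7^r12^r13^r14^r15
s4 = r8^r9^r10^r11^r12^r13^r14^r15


s1=1, s2=0, s3=1, s4=1

Syndrome = 13 (error at position 13)


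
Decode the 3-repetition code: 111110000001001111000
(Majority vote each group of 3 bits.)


Groups: 111, 110, 000, 001, 001, 111, 000
Majority votes: 1100010

1100010


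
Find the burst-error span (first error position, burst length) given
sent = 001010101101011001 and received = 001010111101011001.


XOR: 000000010000000000

Burst at position 7, length 1


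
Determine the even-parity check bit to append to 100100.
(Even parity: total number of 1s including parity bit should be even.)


Number of 1s in data: 2
Parity bit: 0

0


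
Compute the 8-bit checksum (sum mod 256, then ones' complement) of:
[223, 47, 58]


Sum = 328 mod 256 = 72
Complement = 183

183


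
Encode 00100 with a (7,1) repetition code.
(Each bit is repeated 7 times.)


Each bit -> 7 copies

00000000000000111111100000000000000


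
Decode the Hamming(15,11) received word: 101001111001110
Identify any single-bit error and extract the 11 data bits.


Syndrome = 13: error at position 13

Data: 10111001010 (corrected bit 13)


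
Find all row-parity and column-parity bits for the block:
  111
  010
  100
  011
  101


Row parities: 11100
Column parities: 111

Row P: 11100, Col P: 111, Corner: 1


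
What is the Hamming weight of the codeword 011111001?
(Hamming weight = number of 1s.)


Counting 1s in 011111001

6


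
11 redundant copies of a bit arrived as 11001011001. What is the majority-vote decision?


Ones: 6 out of 11
Threshold: 6

1 (6/11 voted 1)


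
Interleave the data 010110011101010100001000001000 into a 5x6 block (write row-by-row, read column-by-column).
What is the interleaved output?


Matrix:
  010110
  011101
  010100
  001000
  001000
Read columns: 000001110001011111001000001000

000001110001011111001000001000


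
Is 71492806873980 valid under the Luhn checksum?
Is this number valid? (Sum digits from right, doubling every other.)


Luhn sum = 77
77 mod 10 = 7

Invalid (Luhn sum mod 10 = 7)


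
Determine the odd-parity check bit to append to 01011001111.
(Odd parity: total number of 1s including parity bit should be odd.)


Number of 1s in data: 7
Parity bit: 0

0


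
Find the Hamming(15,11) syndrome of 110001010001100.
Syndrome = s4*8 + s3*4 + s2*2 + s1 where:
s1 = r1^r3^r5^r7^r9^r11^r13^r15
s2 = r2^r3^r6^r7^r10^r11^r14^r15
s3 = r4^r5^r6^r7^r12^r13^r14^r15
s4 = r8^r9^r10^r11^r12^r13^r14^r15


s1=0, s2=0, s3=1, s4=1

Syndrome = 12 (error at position 12)


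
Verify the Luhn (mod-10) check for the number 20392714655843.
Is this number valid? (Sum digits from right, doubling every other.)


Luhn sum = 64
64 mod 10 = 4

Invalid (Luhn sum mod 10 = 4)


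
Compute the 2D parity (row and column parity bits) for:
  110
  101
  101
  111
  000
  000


Row parities: 000100
Column parities: 001

Row P: 000100, Col P: 001, Corner: 1


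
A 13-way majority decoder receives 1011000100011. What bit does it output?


Ones: 6 out of 13
Threshold: 7

0 (6/13 voted 1)


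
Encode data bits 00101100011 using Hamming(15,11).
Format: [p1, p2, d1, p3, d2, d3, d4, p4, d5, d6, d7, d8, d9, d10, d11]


Parity bits: p1=0, p2=0, p3=1, p4=0

000101001100011


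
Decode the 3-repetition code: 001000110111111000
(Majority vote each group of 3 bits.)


Groups: 001, 000, 110, 111, 111, 000
Majority votes: 001110

001110


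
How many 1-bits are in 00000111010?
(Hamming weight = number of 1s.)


Counting 1s in 00000111010

4


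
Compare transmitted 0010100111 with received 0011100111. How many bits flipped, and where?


XOR: 0001000000

1 error(s) at position(s): 3


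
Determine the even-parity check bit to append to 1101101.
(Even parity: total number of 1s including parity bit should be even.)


Number of 1s in data: 5
Parity bit: 1

1


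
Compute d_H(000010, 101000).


XOR: 101010
Count of 1s: 3

3


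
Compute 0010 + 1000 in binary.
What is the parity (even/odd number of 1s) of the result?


0010 = 2
1000 = 8
Sum = 10 = 1010
1s count = 2

even parity (2 ones in 1010)


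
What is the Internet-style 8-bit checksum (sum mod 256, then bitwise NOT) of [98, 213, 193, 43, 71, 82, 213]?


Sum = 913 mod 256 = 145
Complement = 110

110


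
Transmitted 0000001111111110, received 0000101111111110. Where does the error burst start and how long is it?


XOR: 0000100000000000

Burst at position 4, length 1


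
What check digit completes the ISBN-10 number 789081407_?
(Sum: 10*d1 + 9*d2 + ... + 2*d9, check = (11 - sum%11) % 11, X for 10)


Weighted sum: 297
297 mod 11 = 0

Check digit: 0


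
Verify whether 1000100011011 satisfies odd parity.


Number of 1s: 6

No, parity error (6 ones)


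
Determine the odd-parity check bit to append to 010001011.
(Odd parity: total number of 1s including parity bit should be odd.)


Number of 1s in data: 4
Parity bit: 1

1


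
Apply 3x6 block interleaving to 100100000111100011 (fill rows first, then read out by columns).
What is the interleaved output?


Matrix:
  100100
  000111
  100011
Read columns: 101000000110011011

101000000110011011


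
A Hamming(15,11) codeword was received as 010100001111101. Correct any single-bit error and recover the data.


Syndrome = 0: no error detected

Data: 00001111101 (no errors)


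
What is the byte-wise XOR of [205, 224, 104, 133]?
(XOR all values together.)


XOR chain: 205 ^ 224 ^ 104 ^ 133 = 192

192


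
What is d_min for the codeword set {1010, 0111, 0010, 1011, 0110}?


Comparing all pairs, minimum distance: 1
Can detect 0 errors, correct 0 errors

1


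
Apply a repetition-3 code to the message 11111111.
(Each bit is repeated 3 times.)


Each bit -> 3 copies

111111111111111111111111


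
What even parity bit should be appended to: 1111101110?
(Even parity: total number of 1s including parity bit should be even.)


Number of 1s in data: 8
Parity bit: 0

0


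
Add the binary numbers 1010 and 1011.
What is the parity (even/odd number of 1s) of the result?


1010 = 10
1011 = 11
Sum = 21 = 10101
1s count = 3

odd parity (3 ones in 10101)


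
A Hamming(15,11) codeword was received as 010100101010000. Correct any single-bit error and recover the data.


Syndrome = 3: error at position 3

Data: 10011010000 (corrected bit 3)


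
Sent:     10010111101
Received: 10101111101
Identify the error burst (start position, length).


XOR: 00111000000

Burst at position 2, length 3


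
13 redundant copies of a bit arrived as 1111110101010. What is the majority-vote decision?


Ones: 9 out of 13
Threshold: 7

1 (9/13 voted 1)


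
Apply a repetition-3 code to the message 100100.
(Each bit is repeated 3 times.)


Each bit -> 3 copies

111000000111000000


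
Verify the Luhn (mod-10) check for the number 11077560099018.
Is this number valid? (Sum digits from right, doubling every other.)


Luhn sum = 51
51 mod 10 = 1

Invalid (Luhn sum mod 10 = 1)


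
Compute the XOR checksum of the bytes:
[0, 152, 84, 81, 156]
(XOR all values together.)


XOR chain: 0 ^ 152 ^ 84 ^ 81 ^ 156 = 1

1


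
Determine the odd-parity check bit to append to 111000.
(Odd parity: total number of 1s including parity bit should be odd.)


Number of 1s in data: 3
Parity bit: 0

0


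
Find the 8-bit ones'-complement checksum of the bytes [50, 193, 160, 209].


Sum = 612 mod 256 = 100
Complement = 155

155


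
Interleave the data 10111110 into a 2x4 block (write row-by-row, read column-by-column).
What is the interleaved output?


Matrix:
  1011
  1110
Read columns: 11011110

11011110


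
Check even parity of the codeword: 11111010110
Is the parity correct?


Number of 1s: 8

Yes, parity is correct (8 ones)


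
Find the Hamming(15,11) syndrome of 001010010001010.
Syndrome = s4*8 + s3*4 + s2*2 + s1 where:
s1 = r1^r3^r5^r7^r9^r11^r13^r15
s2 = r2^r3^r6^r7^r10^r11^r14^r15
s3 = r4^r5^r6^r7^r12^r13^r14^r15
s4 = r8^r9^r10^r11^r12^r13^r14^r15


s1=0, s2=0, s3=1, s4=1

Syndrome = 12 (error at position 12)


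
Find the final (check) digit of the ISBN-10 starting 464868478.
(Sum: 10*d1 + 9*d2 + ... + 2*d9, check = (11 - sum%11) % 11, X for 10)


Weighted sum: 311
311 mod 11 = 3

Check digit: 8


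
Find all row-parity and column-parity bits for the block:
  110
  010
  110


Row parities: 010
Column parities: 010

Row P: 010, Col P: 010, Corner: 1


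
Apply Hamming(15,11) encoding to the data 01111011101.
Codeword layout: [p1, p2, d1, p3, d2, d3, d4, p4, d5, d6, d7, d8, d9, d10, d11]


Parity bits: p1=0, p2=0, p3=0, p4=1

000011111011101


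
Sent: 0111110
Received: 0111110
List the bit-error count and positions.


XOR: 0000000

0 errors (received matches sent)


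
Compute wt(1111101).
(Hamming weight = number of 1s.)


Counting 1s in 1111101

6


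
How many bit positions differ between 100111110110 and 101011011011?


XOR: 001100101101
Count of 1s: 6

6


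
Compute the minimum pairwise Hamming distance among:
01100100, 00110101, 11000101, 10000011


Comparing all pairs, minimum distance: 3
Can detect 2 errors, correct 1 errors

3


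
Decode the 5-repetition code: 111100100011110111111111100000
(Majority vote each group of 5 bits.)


Groups: 11110, 01000, 11110, 11111, 11111, 00000
Majority votes: 101110

101110


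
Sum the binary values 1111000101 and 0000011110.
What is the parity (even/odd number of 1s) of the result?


1111000101 = 965
0000011110 = 30
Sum = 995 = 1111100011
1s count = 7

odd parity (7 ones in 1111100011)


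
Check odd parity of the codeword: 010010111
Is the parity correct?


Number of 1s: 5

Yes, parity is correct (5 ones)


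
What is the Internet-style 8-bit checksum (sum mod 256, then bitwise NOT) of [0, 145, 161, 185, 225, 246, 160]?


Sum = 1122 mod 256 = 98
Complement = 157

157


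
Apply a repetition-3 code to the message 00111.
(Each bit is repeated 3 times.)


Each bit -> 3 copies

000000111111111


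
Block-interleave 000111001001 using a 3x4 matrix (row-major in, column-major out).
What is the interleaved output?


Matrix:
  0001
  1100
  1001
Read columns: 011010000101

011010000101


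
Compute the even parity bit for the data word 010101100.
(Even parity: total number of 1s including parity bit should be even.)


Number of 1s in data: 4
Parity bit: 0

0


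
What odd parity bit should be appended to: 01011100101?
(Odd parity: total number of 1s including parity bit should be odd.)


Number of 1s in data: 6
Parity bit: 1

1


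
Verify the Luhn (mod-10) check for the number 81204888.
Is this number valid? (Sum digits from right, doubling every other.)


Luhn sum = 43
43 mod 10 = 3

Invalid (Luhn sum mod 10 = 3)


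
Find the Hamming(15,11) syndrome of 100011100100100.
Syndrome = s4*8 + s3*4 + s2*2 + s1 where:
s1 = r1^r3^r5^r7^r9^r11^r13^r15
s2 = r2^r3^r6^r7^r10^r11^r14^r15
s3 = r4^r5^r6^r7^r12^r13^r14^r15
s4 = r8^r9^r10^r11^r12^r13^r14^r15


s1=0, s2=1, s3=0, s4=0

Syndrome = 2 (error at position 2)


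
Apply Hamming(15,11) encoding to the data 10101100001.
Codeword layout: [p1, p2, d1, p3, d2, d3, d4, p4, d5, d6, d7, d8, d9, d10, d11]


Parity bits: p1=1, p2=0, p3=0, p4=1

101001011100001


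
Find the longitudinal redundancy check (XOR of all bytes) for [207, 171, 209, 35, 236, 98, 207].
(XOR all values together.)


XOR chain: 207 ^ 171 ^ 209 ^ 35 ^ 236 ^ 98 ^ 207 = 215

215


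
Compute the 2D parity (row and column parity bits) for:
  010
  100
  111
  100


Row parities: 1111
Column parities: 101

Row P: 1111, Col P: 101, Corner: 0


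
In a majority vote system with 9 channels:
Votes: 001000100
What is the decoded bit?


Ones: 2 out of 9
Threshold: 5

0 (2/9 voted 1)


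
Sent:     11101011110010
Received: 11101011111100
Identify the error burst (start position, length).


XOR: 00000000001110

Burst at position 10, length 3


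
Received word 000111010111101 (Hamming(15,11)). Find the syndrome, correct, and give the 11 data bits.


Syndrome = 0: no error detected

Data: 01100111101 (no errors)


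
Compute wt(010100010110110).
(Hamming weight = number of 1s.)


Counting 1s in 010100010110110

7


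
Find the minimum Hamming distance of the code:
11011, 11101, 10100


Comparing all pairs, minimum distance: 2
Can detect 1 errors, correct 0 errors

2


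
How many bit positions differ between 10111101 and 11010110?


XOR: 01101011
Count of 1s: 5

5


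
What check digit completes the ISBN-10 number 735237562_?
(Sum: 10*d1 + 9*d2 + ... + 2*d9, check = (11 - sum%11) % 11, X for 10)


Weighted sum: 246
246 mod 11 = 4

Check digit: 7


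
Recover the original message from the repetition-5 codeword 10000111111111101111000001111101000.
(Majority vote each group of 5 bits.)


Groups: 10000, 11111, 11111, 01111, 00000, 11111, 01000
Majority votes: 0111010

0111010


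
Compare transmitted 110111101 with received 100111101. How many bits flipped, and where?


XOR: 010000000

1 error(s) at position(s): 1


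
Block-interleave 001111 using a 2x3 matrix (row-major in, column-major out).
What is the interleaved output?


Matrix:
  001
  111
Read columns: 010111

010111


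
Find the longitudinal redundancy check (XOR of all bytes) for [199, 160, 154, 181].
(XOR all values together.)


XOR chain: 199 ^ 160 ^ 154 ^ 181 = 72

72


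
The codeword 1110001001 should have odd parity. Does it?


Number of 1s: 5

Yes, parity is correct (5 ones)


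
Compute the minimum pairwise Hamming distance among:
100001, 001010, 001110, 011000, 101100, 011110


Comparing all pairs, minimum distance: 1
Can detect 0 errors, correct 0 errors

1


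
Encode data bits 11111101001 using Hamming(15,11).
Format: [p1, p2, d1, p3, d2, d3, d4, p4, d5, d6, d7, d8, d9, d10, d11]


Parity bits: p1=1, p2=1, p3=1, p4=0

111111101101001


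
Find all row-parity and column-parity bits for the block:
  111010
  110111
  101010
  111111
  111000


Row parities: 01101
Column parities: 100000

Row P: 01101, Col P: 100000, Corner: 1


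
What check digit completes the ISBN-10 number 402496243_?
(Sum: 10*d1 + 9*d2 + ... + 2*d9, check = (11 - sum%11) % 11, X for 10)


Weighted sum: 194
194 mod 11 = 7

Check digit: 4


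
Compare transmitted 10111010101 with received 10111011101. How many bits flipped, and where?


XOR: 00000001000

1 error(s) at position(s): 7


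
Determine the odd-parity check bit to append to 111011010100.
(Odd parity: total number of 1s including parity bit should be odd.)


Number of 1s in data: 7
Parity bit: 0

0


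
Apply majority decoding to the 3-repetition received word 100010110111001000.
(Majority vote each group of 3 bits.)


Groups: 100, 010, 110, 111, 001, 000
Majority votes: 001100

001100


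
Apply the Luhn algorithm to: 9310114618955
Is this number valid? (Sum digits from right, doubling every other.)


Luhn sum = 49
49 mod 10 = 9

Invalid (Luhn sum mod 10 = 9)


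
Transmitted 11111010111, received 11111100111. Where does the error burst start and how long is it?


XOR: 00000110000

Burst at position 5, length 2


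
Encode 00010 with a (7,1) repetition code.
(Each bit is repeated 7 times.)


Each bit -> 7 copies

00000000000000000000011111110000000


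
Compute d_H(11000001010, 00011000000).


XOR: 11011001010
Count of 1s: 6

6


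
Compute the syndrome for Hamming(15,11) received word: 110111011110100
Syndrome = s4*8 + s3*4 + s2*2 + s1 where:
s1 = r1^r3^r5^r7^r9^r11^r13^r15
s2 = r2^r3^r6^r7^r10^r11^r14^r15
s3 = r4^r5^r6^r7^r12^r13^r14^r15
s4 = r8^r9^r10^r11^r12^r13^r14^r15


s1=1, s2=0, s3=0, s4=1

Syndrome = 9 (error at position 9)


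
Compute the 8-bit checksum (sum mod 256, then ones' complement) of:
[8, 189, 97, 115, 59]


Sum = 468 mod 256 = 212
Complement = 43

43


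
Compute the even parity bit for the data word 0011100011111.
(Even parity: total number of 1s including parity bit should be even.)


Number of 1s in data: 8
Parity bit: 0

0


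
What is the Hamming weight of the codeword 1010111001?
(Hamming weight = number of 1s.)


Counting 1s in 1010111001

6


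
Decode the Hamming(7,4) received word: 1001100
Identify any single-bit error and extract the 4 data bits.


Syndrome = 0: no error detected

Data: 0100 (no errors)


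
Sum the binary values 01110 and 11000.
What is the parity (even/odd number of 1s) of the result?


01110 = 14
11000 = 24
Sum = 38 = 100110
1s count = 3

odd parity (3 ones in 100110)


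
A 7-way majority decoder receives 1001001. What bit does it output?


Ones: 3 out of 7
Threshold: 4

0 (3/7 voted 1)


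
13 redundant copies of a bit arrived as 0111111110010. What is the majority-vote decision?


Ones: 9 out of 13
Threshold: 7

1 (9/13 voted 1)


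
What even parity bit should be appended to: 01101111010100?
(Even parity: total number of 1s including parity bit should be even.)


Number of 1s in data: 8
Parity bit: 0

0


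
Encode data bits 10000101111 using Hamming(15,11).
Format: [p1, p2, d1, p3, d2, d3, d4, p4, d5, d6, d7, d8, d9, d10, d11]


Parity bits: p1=1, p2=0, p3=0, p4=1

101000010101111


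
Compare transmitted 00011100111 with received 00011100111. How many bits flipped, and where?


XOR: 00000000000

0 errors (received matches sent)


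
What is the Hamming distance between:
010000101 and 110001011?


XOR: 100001110
Count of 1s: 4

4


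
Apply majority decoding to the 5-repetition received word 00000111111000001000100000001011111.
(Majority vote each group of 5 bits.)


Groups: 00000, 11111, 10000, 01000, 10000, 00010, 11111
Majority votes: 0100001

0100001


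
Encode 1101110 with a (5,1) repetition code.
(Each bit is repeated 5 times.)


Each bit -> 5 copies

11111111110000011111111111111100000


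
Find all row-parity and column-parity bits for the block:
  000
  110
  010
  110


Row parities: 0010
Column parities: 010

Row P: 0010, Col P: 010, Corner: 1


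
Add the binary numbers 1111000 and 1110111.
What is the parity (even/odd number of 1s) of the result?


1111000 = 120
1110111 = 119
Sum = 239 = 11101111
1s count = 7

odd parity (7 ones in 11101111)


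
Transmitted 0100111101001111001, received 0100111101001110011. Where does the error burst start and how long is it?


XOR: 0000000000000001010

Burst at position 15, length 3


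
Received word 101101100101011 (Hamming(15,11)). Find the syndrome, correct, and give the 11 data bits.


Syndrome = 0: no error detected

Data: 10110101011 (no errors)


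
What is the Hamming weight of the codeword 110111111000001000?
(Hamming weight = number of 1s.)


Counting 1s in 110111111000001000

9


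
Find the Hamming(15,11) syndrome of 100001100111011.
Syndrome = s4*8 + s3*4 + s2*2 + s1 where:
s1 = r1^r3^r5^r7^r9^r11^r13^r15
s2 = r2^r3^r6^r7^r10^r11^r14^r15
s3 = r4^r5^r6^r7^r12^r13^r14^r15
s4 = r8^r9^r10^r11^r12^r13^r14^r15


s1=0, s2=0, s3=1, s4=1

Syndrome = 12 (error at position 12)


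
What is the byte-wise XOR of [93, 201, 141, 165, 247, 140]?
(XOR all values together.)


XOR chain: 93 ^ 201 ^ 141 ^ 165 ^ 247 ^ 140 = 199

199


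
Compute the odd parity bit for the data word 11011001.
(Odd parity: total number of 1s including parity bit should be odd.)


Number of 1s in data: 5
Parity bit: 0

0


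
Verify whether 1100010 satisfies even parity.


Number of 1s: 3

No, parity error (3 ones)


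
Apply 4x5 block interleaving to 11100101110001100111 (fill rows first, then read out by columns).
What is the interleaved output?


Matrix:
  11100
  10111
  00011
  00111
Read columns: 11001000110101110111

11001000110101110111


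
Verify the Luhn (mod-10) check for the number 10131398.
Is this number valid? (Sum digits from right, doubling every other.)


Luhn sum = 29
29 mod 10 = 9

Invalid (Luhn sum mod 10 = 9)


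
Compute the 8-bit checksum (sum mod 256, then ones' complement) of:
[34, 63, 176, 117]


Sum = 390 mod 256 = 134
Complement = 121

121


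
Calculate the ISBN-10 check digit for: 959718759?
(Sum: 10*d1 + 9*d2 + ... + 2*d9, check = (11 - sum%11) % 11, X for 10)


Weighted sum: 363
363 mod 11 = 0

Check digit: 0


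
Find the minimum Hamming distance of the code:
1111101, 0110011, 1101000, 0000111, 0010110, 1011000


Comparing all pairs, minimum distance: 2
Can detect 1 errors, correct 0 errors

2


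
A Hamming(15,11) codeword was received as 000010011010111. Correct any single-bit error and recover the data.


Syndrome = 3: error at position 3

Data: 11001010111 (corrected bit 3)


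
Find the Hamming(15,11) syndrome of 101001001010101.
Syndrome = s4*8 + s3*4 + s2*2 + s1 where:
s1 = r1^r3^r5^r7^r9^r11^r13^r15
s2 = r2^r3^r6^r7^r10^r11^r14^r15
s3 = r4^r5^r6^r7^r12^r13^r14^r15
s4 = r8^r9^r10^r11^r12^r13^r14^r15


s1=0, s2=0, s3=1, s4=0

Syndrome = 4 (error at position 4)


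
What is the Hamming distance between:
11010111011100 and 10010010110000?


XOR: 01000101101100
Count of 1s: 6

6


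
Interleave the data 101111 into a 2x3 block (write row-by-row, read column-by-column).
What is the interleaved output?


Matrix:
  101
  111
Read columns: 110111

110111


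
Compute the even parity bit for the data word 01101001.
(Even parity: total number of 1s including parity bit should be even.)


Number of 1s in data: 4
Parity bit: 0

0


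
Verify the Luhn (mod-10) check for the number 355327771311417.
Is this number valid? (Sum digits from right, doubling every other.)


Luhn sum = 57
57 mod 10 = 7

Invalid (Luhn sum mod 10 = 7)


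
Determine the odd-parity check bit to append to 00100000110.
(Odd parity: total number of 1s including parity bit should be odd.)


Number of 1s in data: 3
Parity bit: 0

0


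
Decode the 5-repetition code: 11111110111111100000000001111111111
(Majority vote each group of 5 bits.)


Groups: 11111, 11011, 11111, 00000, 00000, 11111, 11111
Majority votes: 1110011

1110011


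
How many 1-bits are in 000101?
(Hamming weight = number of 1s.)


Counting 1s in 000101

2


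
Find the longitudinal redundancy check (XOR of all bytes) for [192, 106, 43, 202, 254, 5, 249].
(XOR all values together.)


XOR chain: 192 ^ 106 ^ 43 ^ 202 ^ 254 ^ 5 ^ 249 = 73

73


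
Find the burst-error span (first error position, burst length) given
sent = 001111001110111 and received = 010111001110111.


XOR: 011000000000000

Burst at position 1, length 2


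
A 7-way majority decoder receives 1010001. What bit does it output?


Ones: 3 out of 7
Threshold: 4

0 (3/7 voted 1)


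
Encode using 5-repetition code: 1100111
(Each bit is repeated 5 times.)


Each bit -> 5 copies

11111111110000000000111111111111111


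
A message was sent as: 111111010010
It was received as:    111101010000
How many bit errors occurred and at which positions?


XOR: 000010000010

2 error(s) at position(s): 4, 10


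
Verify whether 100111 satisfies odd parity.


Number of 1s: 4

No, parity error (4 ones)


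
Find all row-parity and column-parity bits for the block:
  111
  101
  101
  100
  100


Row parities: 10011
Column parities: 111

Row P: 10011, Col P: 111, Corner: 1


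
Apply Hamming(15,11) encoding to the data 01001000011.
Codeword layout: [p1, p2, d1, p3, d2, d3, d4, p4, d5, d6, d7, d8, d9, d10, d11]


Parity bits: p1=1, p2=0, p3=1, p4=1

100110011000011


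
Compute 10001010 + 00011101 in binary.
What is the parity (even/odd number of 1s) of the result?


10001010 = 138
00011101 = 29
Sum = 167 = 10100111
1s count = 5

odd parity (5 ones in 10100111)


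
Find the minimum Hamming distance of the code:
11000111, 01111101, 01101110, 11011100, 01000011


Comparing all pairs, minimum distance: 2
Can detect 1 errors, correct 0 errors

2


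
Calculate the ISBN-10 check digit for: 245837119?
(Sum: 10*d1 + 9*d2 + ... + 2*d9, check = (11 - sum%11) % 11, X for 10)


Weighted sum: 230
230 mod 11 = 10

Check digit: 1


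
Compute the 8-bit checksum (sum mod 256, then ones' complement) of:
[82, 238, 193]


Sum = 513 mod 256 = 1
Complement = 254

254


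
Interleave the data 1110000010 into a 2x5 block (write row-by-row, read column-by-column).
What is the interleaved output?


Matrix:
  11100
  00010
Read columns: 1010100100

1010100100


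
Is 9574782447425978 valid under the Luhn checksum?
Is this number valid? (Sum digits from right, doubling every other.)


Luhn sum = 92
92 mod 10 = 2

Invalid (Luhn sum mod 10 = 2)


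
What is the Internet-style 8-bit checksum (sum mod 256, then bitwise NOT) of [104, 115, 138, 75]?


Sum = 432 mod 256 = 176
Complement = 79

79


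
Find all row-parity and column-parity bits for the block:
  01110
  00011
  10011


Row parities: 101
Column parities: 11110

Row P: 101, Col P: 11110, Corner: 0


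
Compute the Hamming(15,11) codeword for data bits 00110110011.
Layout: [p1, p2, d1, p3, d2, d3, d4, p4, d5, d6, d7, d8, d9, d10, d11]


Parity bits: p1=1, p2=0, p3=0, p4=0

100001100110011


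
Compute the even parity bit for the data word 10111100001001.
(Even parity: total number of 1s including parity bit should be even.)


Number of 1s in data: 7
Parity bit: 1

1


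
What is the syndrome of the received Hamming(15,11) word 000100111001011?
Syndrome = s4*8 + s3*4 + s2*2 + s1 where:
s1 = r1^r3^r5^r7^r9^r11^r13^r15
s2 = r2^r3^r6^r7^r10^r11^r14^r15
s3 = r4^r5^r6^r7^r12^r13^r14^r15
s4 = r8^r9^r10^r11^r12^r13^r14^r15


s1=1, s2=1, s3=1, s4=1

Syndrome = 15 (error at position 15)


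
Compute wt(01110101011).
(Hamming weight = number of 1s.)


Counting 1s in 01110101011

7


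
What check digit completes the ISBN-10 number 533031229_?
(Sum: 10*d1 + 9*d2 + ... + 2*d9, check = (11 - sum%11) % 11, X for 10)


Weighted sum: 156
156 mod 11 = 2

Check digit: 9


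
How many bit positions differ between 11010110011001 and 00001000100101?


XOR: 11011110111100
Count of 1s: 10

10


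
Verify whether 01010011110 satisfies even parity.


Number of 1s: 6

Yes, parity is correct (6 ones)


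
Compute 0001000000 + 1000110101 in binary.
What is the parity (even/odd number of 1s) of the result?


0001000000 = 64
1000110101 = 565
Sum = 629 = 1001110101
1s count = 6

even parity (6 ones in 1001110101)


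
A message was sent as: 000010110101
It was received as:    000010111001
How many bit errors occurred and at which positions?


XOR: 000000001100

2 error(s) at position(s): 8, 9


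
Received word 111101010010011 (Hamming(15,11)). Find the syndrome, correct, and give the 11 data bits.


Syndrome = 0: no error detected

Data: 10100010011 (no errors)


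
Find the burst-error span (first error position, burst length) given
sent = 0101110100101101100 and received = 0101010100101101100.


XOR: 0000100000000000000

Burst at position 4, length 1


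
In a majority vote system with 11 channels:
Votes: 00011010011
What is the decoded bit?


Ones: 5 out of 11
Threshold: 6

0 (5/11 voted 1)


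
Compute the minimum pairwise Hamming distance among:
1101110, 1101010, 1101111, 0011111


Comparing all pairs, minimum distance: 1
Can detect 0 errors, correct 0 errors

1


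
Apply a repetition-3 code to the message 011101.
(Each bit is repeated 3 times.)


Each bit -> 3 copies

000111111111000111


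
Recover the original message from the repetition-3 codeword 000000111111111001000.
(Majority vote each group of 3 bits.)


Groups: 000, 000, 111, 111, 111, 001, 000
Majority votes: 0011100

0011100


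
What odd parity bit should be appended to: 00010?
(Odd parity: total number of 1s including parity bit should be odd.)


Number of 1s in data: 1
Parity bit: 0

0


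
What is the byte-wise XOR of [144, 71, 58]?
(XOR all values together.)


XOR chain: 144 ^ 71 ^ 58 = 237

237


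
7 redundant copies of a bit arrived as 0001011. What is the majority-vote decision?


Ones: 3 out of 7
Threshold: 4

0 (3/7 voted 1)


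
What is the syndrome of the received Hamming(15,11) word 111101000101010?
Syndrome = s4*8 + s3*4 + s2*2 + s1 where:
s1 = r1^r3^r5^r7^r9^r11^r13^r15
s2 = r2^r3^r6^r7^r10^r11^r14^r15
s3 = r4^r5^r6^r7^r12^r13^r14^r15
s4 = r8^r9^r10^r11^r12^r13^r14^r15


s1=0, s2=1, s3=0, s4=1

Syndrome = 10 (error at position 10)


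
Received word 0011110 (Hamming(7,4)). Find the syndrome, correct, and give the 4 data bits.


Syndrome = 4: error at position 4

Data: 1110 (corrected bit 4)


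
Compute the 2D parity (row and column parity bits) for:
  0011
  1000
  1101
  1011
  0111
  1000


Row parities: 011111
Column parities: 0010

Row P: 011111, Col P: 0010, Corner: 1


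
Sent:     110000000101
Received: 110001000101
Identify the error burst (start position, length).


XOR: 000001000000

Burst at position 5, length 1


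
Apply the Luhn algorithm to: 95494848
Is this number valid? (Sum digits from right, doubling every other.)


Luhn sum = 63
63 mod 10 = 3

Invalid (Luhn sum mod 10 = 3)


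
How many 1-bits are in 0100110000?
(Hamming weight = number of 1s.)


Counting 1s in 0100110000

3


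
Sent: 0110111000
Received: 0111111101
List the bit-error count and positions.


XOR: 0001000101

3 error(s) at position(s): 3, 7, 9


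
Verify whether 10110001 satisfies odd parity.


Number of 1s: 4

No, parity error (4 ones)


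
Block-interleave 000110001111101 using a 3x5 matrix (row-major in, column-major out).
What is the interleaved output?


Matrix:
  00011
  00011
  11101
Read columns: 001001001110111

001001001110111


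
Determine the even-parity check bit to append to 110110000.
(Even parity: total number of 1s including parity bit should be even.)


Number of 1s in data: 4
Parity bit: 0

0


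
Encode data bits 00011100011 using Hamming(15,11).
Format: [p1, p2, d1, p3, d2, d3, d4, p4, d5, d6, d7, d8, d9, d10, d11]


Parity bits: p1=1, p2=0, p3=1, p4=0

100100101100011


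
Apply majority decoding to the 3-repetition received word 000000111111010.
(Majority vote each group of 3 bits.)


Groups: 000, 000, 111, 111, 010
Majority votes: 00110

00110


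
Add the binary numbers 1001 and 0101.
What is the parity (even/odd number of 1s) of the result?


1001 = 9
0101 = 5
Sum = 14 = 1110
1s count = 3

odd parity (3 ones in 1110)


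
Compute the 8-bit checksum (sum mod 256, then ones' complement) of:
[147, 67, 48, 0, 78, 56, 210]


Sum = 606 mod 256 = 94
Complement = 161

161


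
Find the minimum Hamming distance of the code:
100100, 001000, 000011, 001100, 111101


Comparing all pairs, minimum distance: 1
Can detect 0 errors, correct 0 errors

1


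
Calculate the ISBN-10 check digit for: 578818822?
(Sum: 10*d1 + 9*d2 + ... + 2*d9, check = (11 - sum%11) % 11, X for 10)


Weighted sum: 321
321 mod 11 = 2

Check digit: 9


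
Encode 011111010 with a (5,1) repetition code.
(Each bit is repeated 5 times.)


Each bit -> 5 copies

000001111111111111111111111111000001111100000


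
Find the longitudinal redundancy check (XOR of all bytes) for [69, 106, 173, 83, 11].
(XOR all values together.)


XOR chain: 69 ^ 106 ^ 173 ^ 83 ^ 11 = 218

218


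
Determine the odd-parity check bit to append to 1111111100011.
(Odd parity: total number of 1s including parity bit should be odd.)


Number of 1s in data: 10
Parity bit: 1

1


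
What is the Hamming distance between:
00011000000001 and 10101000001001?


XOR: 10110000001000
Count of 1s: 4

4


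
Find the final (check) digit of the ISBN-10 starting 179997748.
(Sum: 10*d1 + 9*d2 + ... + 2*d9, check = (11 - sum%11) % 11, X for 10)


Weighted sum: 353
353 mod 11 = 1

Check digit: X
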